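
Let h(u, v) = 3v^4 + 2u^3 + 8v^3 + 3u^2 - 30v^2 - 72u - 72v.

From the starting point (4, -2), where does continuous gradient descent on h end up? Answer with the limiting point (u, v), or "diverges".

h is separable, so gradient descent decouples: u follows -∂h/∂u, v follows -∂h/∂v.
∂h/∂u = 6(u - 3)(u + 4); at u=4 this is 48, so u decreases.
∂h/∂v = 12(v - 2)(v + 1)(v + 3); at v=-2 this is 48, so v decreases.
u converges to its nearest critical value 3 (a local min of the u-part); v converges to -3. The iterate converges to (3, -3).

(3, -3)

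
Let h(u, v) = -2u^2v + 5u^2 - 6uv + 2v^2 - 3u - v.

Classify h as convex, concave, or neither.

neither

The term -2u^2v is cubic, so the Hessian is not constant.
∂²h/∂u² = -4v + 10, which takes both signs as v varies (negative for sufficiently large v). A diagonal entry of the Hessian changing sign means the Hessian is neither positive- nor negative-semidefinite on all of R^2.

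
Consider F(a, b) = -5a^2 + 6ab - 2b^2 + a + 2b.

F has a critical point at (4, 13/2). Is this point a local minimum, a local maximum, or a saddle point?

The Hessian of F is constant: H = [[-10, 6], [6, -4]].
det(H) = (-10)·(-4) − 6² = 4.
det(H) > 0 and tr(H) = -14 < 0, so H is negative definite and the point is a local maximum.

local maximum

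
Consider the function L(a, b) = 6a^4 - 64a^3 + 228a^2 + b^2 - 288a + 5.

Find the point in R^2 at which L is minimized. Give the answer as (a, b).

(1, 0)

L(a,b) separates as P(a) + Q(b) + 5, so its minimum is min P + min Q + 5.
P'(a) = 24(a - 4)(a - 3)(a - 1) vanishes at a ∈ {1, 3, 4}; Q'(b) = 2b vanishes at b ∈ {0}.
Local minima of P (where P''>0): P(1)=-118, P(4)=-64. Local minima of Q: Q(0)=0.
So the global minimum of L is P(1) + Q(0) + 5 = -118 + 0 + 5 = -113, attained at (1, 0).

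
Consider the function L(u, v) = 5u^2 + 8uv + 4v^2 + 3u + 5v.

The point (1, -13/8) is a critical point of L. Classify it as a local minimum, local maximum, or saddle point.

The Hessian of L is constant: H = [[10, 8], [8, 8]].
det(H) = 10·8 − 8² = 16.
det(H) > 0 and tr(H) = 18 > 0, so H is positive definite and the point is a local minimum.

local minimum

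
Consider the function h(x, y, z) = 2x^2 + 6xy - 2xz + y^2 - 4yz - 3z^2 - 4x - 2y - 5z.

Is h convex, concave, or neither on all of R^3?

neither

h is quadratic, so its Hessian is the constant matrix H = [[4, 6, -2], [6, 2, -4], [-2, -4, -6]].
Leading principal minors: 4, -28, 192.
Neither pattern holds ⇒ H is indefinite ⇒ neither convex nor concave.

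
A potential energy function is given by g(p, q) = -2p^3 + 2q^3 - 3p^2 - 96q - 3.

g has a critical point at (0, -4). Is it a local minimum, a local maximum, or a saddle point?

local maximum

The mixed partial ∂²g/∂p∂q is 0, so the Hessian at any point is diag(g_pp, g_qq) = diag(-6(2p + 1), 12q).
At (0, -4): H = diag(-6, -48).
Both eigenvalues are negative, so H is negative definite: a local maximum.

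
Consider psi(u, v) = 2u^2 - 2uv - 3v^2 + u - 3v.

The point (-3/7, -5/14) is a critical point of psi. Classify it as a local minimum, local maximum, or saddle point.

The Hessian of psi is constant: H = [[4, -2], [-2, -6]].
det(H) = 4·(-6) − (-2)² = -28.
Since det(H) < 0, H is indefinite and the critical point is a saddle point.

saddle point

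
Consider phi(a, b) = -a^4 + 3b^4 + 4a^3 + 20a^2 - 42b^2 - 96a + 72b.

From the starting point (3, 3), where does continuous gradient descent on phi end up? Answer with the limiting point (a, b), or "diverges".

(2, 2)

phi is separable, so gradient descent decouples: a follows -∂phi/∂a, b follows -∂phi/∂b.
∂phi/∂a = -4(a - 4)(a - 2)(a + 3); at a=3 this is 24, so a decreases.
∂phi/∂b = 12(b - 2)(b - 1)(b + 3); at b=3 this is 144, so b decreases.
a converges to its nearest critical value 2 (a local min of the a-part); b converges to 2. The iterate converges to (2, 2).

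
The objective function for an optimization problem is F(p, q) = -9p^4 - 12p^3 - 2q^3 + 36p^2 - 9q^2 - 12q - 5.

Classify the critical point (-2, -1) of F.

The mixed partial ∂²F/∂p∂q is 0, so the Hessian at any point is diag(F_pp, F_qq) = diag(36(-3p^2 - 2p + 2), -6(2q + 3)).
At (-2, -1): H = diag(-216, -6).
Both eigenvalues are negative, so H is negative definite: a local maximum.

local maximum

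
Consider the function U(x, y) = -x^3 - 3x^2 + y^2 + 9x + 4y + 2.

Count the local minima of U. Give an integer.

U separates as a function of x plus a function of y, so ∇U=0 decouples.
∂U/∂x = -3(x - 1)(x + 3) = 0 at x ∈ {-3, 1}; ∂U/∂y = 2(y + 2) = 0 at y ∈ {-2}.
The Hessian is diagonal: diag(U_xx, U_yy). Second derivatives: U_xx(-3)=12, U_xx(1)=-12; U_yy(-2)=2.
Local minima occur where both diagonal entries positive: (-3, -2). Count: 1.

1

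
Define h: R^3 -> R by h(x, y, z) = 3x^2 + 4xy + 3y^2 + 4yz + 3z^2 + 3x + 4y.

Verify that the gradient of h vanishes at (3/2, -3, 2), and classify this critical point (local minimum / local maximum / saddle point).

∇h = (6x + 4y + 3, 4x + 6y + 4z + 4, 4y + 6z); substituting (3/2, -3, 2) gives ∇h = (0, 0, 0), so (3/2, -3, 2) is indeed a critical point.
The Hessian is constant: H = [[6, 4, 0], [4, 6, 4], [0, 4, 6]].
Leading principal minors: Δ₁ = 6, Δ₂ = 20, Δ₃ = 24.
All leading minors are positive, so H is positive definite: a local minimum.

local minimum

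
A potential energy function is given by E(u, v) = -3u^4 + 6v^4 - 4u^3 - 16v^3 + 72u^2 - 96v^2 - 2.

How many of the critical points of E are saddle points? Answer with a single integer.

5

E separates as a function of u plus a function of v, so ∇E=0 decouples.
∂E/∂u = -12u(u - 3)(u + 4) = 0 at u ∈ {-4, 0, 3}; ∂E/∂v = 24v(v - 4)(v + 2) = 0 at v ∈ {-2, 0, 4}.
The Hessian is diagonal: diag(E_uu, E_vv). Second derivatives: E_uu(-4)=-336, E_uu(0)=144, E_uu(3)=-252; E_vv(-2)=288, E_vv(0)=-192, E_vv(4)=576.
Saddle points occur where the two diagonal entries have opposite signs: (-4, -2), (-4, 4), (0, 0), (3, -2), (3, 4). Count: 5.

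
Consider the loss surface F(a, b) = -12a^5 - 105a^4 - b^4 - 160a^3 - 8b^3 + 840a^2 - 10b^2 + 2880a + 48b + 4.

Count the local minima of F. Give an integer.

2

F separates as a function of a plus a function of b, so ∇F=0 decouples.
∂F/∂a = -60(a - 2)(a + 2)(a + 3)(a + 4) = 0 at a ∈ {-4, -3, -2, 2}; ∂F/∂b = -4(b - 1)(b + 3)(b + 4) = 0 at b ∈ {-4, -3, 1}.
The Hessian is diagonal: diag(F_aa, F_bb). Second derivatives: F_aa(-4)=720, F_aa(-3)=-300, F_aa(-2)=480, F_aa(2)=-7200; F_bb(-4)=-20, F_bb(-3)=16, F_bb(1)=-80.
Local minima occur where both diagonal entries positive: (-4, -3), (-2, -3). Count: 2.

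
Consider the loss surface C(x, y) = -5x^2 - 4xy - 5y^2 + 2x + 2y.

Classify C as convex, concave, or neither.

concave

C is quadratic, so its Hessian is the constant matrix H = [[-10, -4], [-4, -10]].
det(H) = 84, tr(H) = -20.
det(H) > 0 and tr(H) < 0, so H is negative definite everywhere: concave.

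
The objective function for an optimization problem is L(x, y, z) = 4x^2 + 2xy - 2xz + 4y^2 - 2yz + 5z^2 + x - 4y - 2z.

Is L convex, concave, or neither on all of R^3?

L is quadratic, so its Hessian is the constant matrix H = [[8, 2, -2], [2, 8, -2], [-2, -2, 10]].
Leading principal minors: 8, 60, 552.
All positive ⇒ H ≻ 0 ⇒ convex.

convex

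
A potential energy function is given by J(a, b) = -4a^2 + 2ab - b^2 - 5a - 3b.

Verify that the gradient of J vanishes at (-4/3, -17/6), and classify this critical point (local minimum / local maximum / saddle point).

∇J = (-8a + 2b - 5, 2a - 2b - 3); substituting (-4/3, -17/6) gives ∇J = (0, 0), so (-4/3, -17/6) is indeed a critical point.
The Hessian of J is constant: H = [[-8, 2], [2, -2]].
det(H) = (-8)·(-2) − 2² = 12.
det(H) > 0 and tr(H) = -10 < 0, so H is negative definite and the point is a local maximum.

local maximum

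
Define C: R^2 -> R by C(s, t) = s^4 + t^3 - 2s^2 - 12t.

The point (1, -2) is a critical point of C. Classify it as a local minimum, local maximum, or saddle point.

saddle point

The mixed partial ∂²C/∂s∂t is 0, so the Hessian at any point is diag(C_ss, C_tt) = diag(4(3s^2 - 1), 6t).
At (1, -2): H = diag(8, -12).
The eigenvalues have opposite signs, so H is indefinite: a saddle point.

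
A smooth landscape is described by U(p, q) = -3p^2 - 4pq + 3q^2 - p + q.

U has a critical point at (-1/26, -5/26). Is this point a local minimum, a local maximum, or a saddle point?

The Hessian of U is constant: H = [[-6, -4], [-4, 6]].
det(H) = (-6)·6 − (-4)² = -52.
Since det(H) < 0, H is indefinite and the critical point is a saddle point.

saddle point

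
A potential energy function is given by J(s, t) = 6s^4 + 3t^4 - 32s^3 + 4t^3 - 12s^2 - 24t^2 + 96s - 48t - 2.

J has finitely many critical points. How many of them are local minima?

4

J separates as a function of s plus a function of t, so ∇J=0 decouples.
∂J/∂s = 24(s - 4)(s - 1)(s + 1) = 0 at s ∈ {-1, 1, 4}; ∂J/∂t = 12(t - 2)(t + 1)(t + 2) = 0 at t ∈ {-2, -1, 2}.
The Hessian is diagonal: diag(J_ss, J_tt). Second derivatives: J_ss(-1)=240, J_ss(1)=-144, J_ss(4)=360; J_tt(-2)=48, J_tt(-1)=-36, J_tt(2)=144.
Local minima occur where both diagonal entries positive: (-1, -2), (-1, 2), (4, -2), (4, 2). Count: 4.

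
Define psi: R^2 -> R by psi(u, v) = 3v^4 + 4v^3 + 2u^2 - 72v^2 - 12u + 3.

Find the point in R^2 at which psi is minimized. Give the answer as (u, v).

(3, -4)

psi(u,v) separates as P(u) + Q(v) + 3, so its minimum is min P + min Q + 3.
P'(u) = 4u - 12 vanishes at u ∈ {3}; Q'(v) = 12v(v - 3)(v + 4) vanishes at v ∈ {-4, 0, 3}.
Local minima of P (where P''>0): P(3)=-18. Local minima of Q: Q(-4)=-640, Q(3)=-297.
So the global minimum of psi is P(3) + Q(-4) + 3 = -18 − 640 + 3 = -655, attained at (3, -4).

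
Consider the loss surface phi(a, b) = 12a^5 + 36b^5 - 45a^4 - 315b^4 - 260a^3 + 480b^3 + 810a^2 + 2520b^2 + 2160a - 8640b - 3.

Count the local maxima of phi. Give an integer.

phi separates as a function of a plus a function of b, so ∇phi=0 decouples.
∂phi/∂a = 60(a - 4)(a - 3)(a + 1)(a + 3) = 0 at a ∈ {-3, -1, 3, 4}; ∂phi/∂b = 180(b - 4)(b - 3)(b - 2)(b + 2) = 0 at b ∈ {-2, 2, 3, 4}.
The Hessian is diagonal: diag(phi_aa, phi_bb). Second derivatives: phi_aa(-3)=-5040, phi_aa(-1)=2400, phi_aa(3)=-1440, phi_aa(4)=2100; phi_bb(-2)=-21600, phi_bb(2)=1440, phi_bb(3)=-900, phi_bb(4)=2160.
Local maxima occur where both diagonal entries negative: (-3, -2), (-3, 3), (3, -2), (3, 3). Count: 4.

4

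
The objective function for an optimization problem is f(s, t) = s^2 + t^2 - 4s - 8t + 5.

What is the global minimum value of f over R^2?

f(s,t) separates as P(s) + Q(t) + 5, so its minimum is min P + min Q + 5.
P'(s) = 2s - 4 vanishes at s ∈ {2}; Q'(t) = 2(t - 4) vanishes at t ∈ {4}.
Local minima of P (where P''>0): P(2)=-4. Local minima of Q: Q(4)=-16.
So the global minimum of f is P(2) + Q(4) + 5 = -4 − 16 + 5 = -15, attained at (2, 4).

-15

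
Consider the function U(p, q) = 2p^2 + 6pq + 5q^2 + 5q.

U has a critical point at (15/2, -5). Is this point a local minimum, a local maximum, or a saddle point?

The Hessian of U is constant: H = [[4, 6], [6, 10]].
det(H) = 4·10 − 6² = 4.
det(H) > 0 and tr(H) = 14 > 0, so H is positive definite and the point is a local minimum.

local minimum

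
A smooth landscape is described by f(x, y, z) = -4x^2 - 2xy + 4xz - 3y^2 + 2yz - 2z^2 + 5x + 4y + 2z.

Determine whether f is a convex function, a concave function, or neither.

concave

f is quadratic, so its Hessian is the constant matrix H = [[-8, -2, 4], [-2, -6, 2], [4, 2, -4]].
Leading principal minors: -8, 44, -80.
Signs alternate −, +, − ⇒ H ≺ 0 ⇒ concave.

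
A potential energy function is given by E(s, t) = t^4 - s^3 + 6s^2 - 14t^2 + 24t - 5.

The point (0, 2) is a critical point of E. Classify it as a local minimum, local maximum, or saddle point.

The mixed partial ∂²E/∂s∂t is 0, so the Hessian at any point is diag(E_ss, E_tt) = diag(6(-s + 2), 4(3t^2 - 7)).
At (0, 2): H = diag(12, 20).
Both eigenvalues are positive, so H is positive definite: a local minimum.

local minimum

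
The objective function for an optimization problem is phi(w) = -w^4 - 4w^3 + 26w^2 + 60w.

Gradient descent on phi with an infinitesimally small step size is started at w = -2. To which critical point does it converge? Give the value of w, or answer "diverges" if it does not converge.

phi'(w) = -4(w - 3)(w + 1)(w + 5), so phi'(-2) = -60.
Gradient descent moves in the -phi' direction, i.e. w is increasing.
The nearest critical point in that direction is w = -1, where phi'' = 64 > 0 (a local minimum). The iterate converges there.

-1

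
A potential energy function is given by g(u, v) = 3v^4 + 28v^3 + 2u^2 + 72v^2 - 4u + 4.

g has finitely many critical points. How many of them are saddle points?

g separates as a function of u plus a function of v, so ∇g=0 decouples.
∂g/∂u = 4(u - 1) = 0 at u ∈ {1}; ∂g/∂v = 12v(v + 3)(v + 4) = 0 at v ∈ {-4, -3, 0}.
The Hessian is diagonal: diag(g_uu, g_vv). Second derivatives: g_uu(1)=4; g_vv(-4)=48, g_vv(-3)=-36, g_vv(0)=144.
Saddle points occur where the two diagonal entries have opposite signs: (1, -3). Count: 1.

1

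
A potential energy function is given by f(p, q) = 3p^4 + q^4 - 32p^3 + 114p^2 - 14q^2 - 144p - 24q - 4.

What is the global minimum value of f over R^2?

f(p,q) separates as A(p) + B(q) − 4, so its minimum is min A + min B − 4.
A'(p) = 12(p - 4)(p - 3)(p - 1) vanishes at p ∈ {1, 3, 4}; B'(q) = 4(q - 3)(q + 1)(q + 2) vanishes at q ∈ {-2, -1, 3}.
Local minima of A (where A''>0): A(1)=-59, A(4)=-32. Local minima of B: B(-2)=8, B(3)=-117.
So the global minimum of f is A(1) + B(3) − 4 = -59 − 117 − 4 = -180, attained at (1, 3).

-180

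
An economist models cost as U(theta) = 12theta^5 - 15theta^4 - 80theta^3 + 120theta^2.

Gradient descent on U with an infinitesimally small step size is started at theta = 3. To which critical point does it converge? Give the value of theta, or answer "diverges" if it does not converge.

2

U'(theta) = 60theta(theta - 2)(theta - 1)(theta + 2), so U'(3) = 1800.
Gradient descent moves in the -U' direction, i.e. theta is decreasing.
The nearest critical point in that direction is theta = 2, where U'' = 480 > 0 (a local minimum). The iterate converges there.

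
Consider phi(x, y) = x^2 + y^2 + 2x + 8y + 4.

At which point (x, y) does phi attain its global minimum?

(-1, -4)

phi(x,y) separates as P(x) + Q(y) + 4, so its minimum is min P + min Q + 4.
P'(x) = 2x + 2 vanishes at x ∈ {-1}; Q'(y) = 2y + 8 vanishes at y ∈ {-4}.
Local minima of P (where P''>0): P(-1)=-1. Local minima of Q: Q(-4)=-16.
So the global minimum of phi is P(-1) + Q(-4) + 4 = -1 − 16 + 4 = -13, attained at (-1, -4).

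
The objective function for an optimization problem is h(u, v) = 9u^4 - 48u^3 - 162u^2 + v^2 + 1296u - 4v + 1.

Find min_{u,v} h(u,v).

h(u,v) separates as P(u) + Q(v) + 1, so its minimum is min P + min Q + 1.
P'(u) = 36(u - 4)(u - 3)(u + 3) vanishes at u ∈ {-3, 3, 4}; Q'(v) = 2v - 4 vanishes at v ∈ {2}.
Local minima of P (where P''>0): P(-3)=-3321, P(4)=1824. Local minima of Q: Q(2)=-4.
So the global minimum of h is P(-3) + Q(2) + 1 = -3321 − 4 + 1 = -3324, attained at (-3, 2).

-3324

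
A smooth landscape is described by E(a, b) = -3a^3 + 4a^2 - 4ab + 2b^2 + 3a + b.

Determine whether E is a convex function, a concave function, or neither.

neither

The term -3a^3 is cubic, so the Hessian is not constant.
∂²E/∂a² = -18a + 8, which takes both signs as a varies (negative for sufficiently large a). A diagonal entry of the Hessian changing sign means the Hessian is neither positive- nor negative-semidefinite on all of R^2.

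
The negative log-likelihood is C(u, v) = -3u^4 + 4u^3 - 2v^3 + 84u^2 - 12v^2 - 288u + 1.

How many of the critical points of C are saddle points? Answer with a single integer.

C separates as a function of u plus a function of v, so ∇C=0 decouples.
∂C/∂u = -12(u - 3)(u - 2)(u + 4) = 0 at u ∈ {-4, 2, 3}; ∂C/∂v = -6v(v + 4) = 0 at v ∈ {-4, 0}.
The Hessian is diagonal: diag(C_uu, C_vv). Second derivatives: C_uu(-4)=-504, C_uu(2)=72, C_uu(3)=-84; C_vv(-4)=24, C_vv(0)=-24.
Saddle points occur where the two diagonal entries have opposite signs: (-4, -4), (2, 0), (3, -4). Count: 3.

3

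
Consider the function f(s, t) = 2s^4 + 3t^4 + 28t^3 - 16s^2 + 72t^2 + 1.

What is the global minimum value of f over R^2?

-31

f(s,t) separates as P(s) + Q(t) + 1, so its minimum is min P + min Q + 1.
P'(s) = 8s(s - 2)(s + 2) vanishes at s ∈ {-2, 0, 2}; Q'(t) = 12t(t + 3)(t + 4) vanishes at t ∈ {-4, -3, 0}.
Local minima of P (where P''>0): P(-2)=-32, P(2)=-32. Local minima of Q: Q(-4)=128, Q(0)=0.
So the global minimum of f is P(-2) + Q(0) + 1 = -32 + 0 + 1 = -31, attained at (-2, 0).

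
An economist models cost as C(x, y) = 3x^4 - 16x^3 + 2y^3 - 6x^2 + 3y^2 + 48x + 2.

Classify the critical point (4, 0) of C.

The mixed partial ∂²C/∂x∂y is 0, so the Hessian at any point is diag(C_xx, C_yy) = diag(12(3x^2 - 8x - 1), 6(2y + 1)).
At (4, 0): H = diag(180, 6).
Both eigenvalues are positive, so H is positive definite: a local minimum.

local minimum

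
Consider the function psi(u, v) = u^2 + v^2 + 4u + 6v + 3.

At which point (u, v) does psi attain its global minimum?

(-2, -3)

psi(u,v) separates as P(u) + Q(v) + 3, so its minimum is min P + min Q + 3.
P'(u) = 2u + 4 vanishes at u ∈ {-2}; Q'(v) = 2v + 6 vanishes at v ∈ {-3}.
Local minima of P (where P''>0): P(-2)=-4. Local minima of Q: Q(-3)=-9.
So the global minimum of psi is P(-2) + Q(-3) + 3 = -4 − 9 + 3 = -10, attained at (-2, -3).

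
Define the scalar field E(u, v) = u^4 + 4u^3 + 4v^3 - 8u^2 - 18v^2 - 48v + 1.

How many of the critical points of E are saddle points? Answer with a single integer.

E separates as a function of u plus a function of v, so ∇E=0 decouples.
∂E/∂u = 4u(u - 1)(u + 4) = 0 at u ∈ {-4, 0, 1}; ∂E/∂v = 12(v - 4)(v + 1) = 0 at v ∈ {-1, 4}.
The Hessian is diagonal: diag(E_uu, E_vv). Second derivatives: E_uu(-4)=80, E_uu(0)=-16, E_uu(1)=20; E_vv(-1)=-60, E_vv(4)=60.
Saddle points occur where the two diagonal entries have opposite signs: (-4, -1), (0, 4), (1, -1). Count: 3.

3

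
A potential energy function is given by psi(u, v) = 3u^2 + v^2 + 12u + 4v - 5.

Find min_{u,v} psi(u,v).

-21

psi(u,v) separates as P(u) + Q(v) − 5, so its minimum is min P + min Q − 5.
P'(u) = 6u + 12 vanishes at u ∈ {-2}; Q'(v) = 2v + 4 vanishes at v ∈ {-2}.
Local minima of P (where P''>0): P(-2)=-12. Local minima of Q: Q(-2)=-4.
So the global minimum of psi is P(-2) + Q(-2) − 5 = -12 − 4 − 5 = -21, attained at (-2, -2).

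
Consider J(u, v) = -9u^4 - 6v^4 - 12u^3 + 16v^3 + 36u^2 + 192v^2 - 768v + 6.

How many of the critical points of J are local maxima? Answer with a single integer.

J separates as a function of u plus a function of v, so ∇J=0 decouples.
∂J/∂u = -36u(u - 1)(u + 2) = 0 at u ∈ {-2, 0, 1}; ∂J/∂v = -24(v - 4)(v - 2)(v + 4) = 0 at v ∈ {-4, 2, 4}.
The Hessian is diagonal: diag(J_uu, J_vv). Second derivatives: J_uu(-2)=-216, J_uu(0)=72, J_uu(1)=-108; J_vv(-4)=-1152, J_vv(2)=288, J_vv(4)=-384.
Local maxima occur where both diagonal entries negative: (-2, -4), (-2, 4), (1, -4), (1, 4). Count: 4.

4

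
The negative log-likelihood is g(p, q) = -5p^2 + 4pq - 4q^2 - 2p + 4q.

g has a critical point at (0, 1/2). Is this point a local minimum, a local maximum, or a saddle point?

local maximum

The Hessian of g is constant: H = [[-10, 4], [4, -8]].
det(H) = (-10)·(-8) − 4² = 64.
det(H) > 0 and tr(H) = -18 < 0, so H is negative definite and the point is a local maximum.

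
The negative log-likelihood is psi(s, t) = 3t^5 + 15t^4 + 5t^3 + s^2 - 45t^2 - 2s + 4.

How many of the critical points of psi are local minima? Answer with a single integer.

2

psi separates as a function of s plus a function of t, so ∇psi=0 decouples.
∂psi/∂s = 2(s - 1) = 0 at s ∈ {1}; ∂psi/∂t = 15t(t - 1)(t + 2)(t + 3) = 0 at t ∈ {-3, -2, 0, 1}.
The Hessian is diagonal: diag(psi_ss, psi_tt). Second derivatives: psi_ss(1)=2; psi_tt(-3)=-180, psi_tt(-2)=90, psi_tt(0)=-90, psi_tt(1)=180.
Local minima occur where both diagonal entries positive: (1, -2), (1, 1). Count: 2.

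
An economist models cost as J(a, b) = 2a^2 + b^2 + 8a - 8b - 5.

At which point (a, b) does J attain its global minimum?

(-2, 4)

J(a,b) separates as P(a) + Q(b) − 5, so its minimum is min P + min Q − 5.
P'(a) = 4a + 8 vanishes at a ∈ {-2}; Q'(b) = 2b - 8 vanishes at b ∈ {4}.
Local minima of P (where P''>0): P(-2)=-8. Local minima of Q: Q(4)=-16.
So the global minimum of J is P(-2) + Q(4) − 5 = -8 − 16 − 5 = -29, attained at (-2, 4).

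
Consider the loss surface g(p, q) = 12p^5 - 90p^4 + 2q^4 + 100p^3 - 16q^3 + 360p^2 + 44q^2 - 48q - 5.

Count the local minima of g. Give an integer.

g separates as a function of p plus a function of q, so ∇g=0 decouples.
∂g/∂p = 60p(p - 4)(p - 3)(p + 1) = 0 at p ∈ {-1, 0, 3, 4}; ∂g/∂q = 8(q - 3)(q - 2)(q - 1) = 0 at q ∈ {1, 2, 3}.
The Hessian is diagonal: diag(g_pp, g_qq). Second derivatives: g_pp(-1)=-1200, g_pp(0)=720, g_pp(3)=-720, g_pp(4)=1200; g_qq(1)=16, g_qq(2)=-8, g_qq(3)=16.
Local minima occur where both diagonal entries positive: (0, 1), (0, 3), (4, 1), (4, 3). Count: 4.

4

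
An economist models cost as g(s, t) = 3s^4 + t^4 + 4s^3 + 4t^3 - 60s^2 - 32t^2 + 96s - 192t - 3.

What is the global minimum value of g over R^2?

-1603

g(s,t) separates as P(s) + Q(t) − 3, so its minimum is min P + min Q − 3.
P'(s) = 12(s - 2)(s - 1)(s + 4) vanishes at s ∈ {-4, 1, 2}; Q'(t) = 4(t - 4)(t + 3)(t + 4) vanishes at t ∈ {-4, -3, 4}.
Local minima of P (where P''>0): P(-4)=-832, P(2)=32. Local minima of Q: Q(-4)=256, Q(4)=-768.
So the global minimum of g is P(-4) + Q(4) − 3 = -832 − 768 − 3 = -1603, attained at (-4, 4).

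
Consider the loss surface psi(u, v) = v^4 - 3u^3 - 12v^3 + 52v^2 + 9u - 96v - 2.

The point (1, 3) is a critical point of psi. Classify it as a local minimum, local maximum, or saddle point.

local maximum

The mixed partial ∂²psi/∂u∂v is 0, so the Hessian at any point is diag(psi_uu, psi_vv) = diag(-18u, 4(3v^2 - 18v + 26)).
At (1, 3): H = diag(-18, -4).
Both eigenvalues are negative, so H is negative definite: a local maximum.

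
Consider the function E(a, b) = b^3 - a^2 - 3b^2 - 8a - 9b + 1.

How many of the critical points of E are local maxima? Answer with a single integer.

E separates as a function of a plus a function of b, so ∇E=0 decouples.
∂E/∂a = -2(a + 4) = 0 at a ∈ {-4}; ∂E/∂b = 3(b - 3)(b + 1) = 0 at b ∈ {-1, 3}.
The Hessian is diagonal: diag(E_aa, E_bb). Second derivatives: E_aa(-4)=-2; E_bb(-1)=-12, E_bb(3)=12.
Local maxima occur where both diagonal entries negative: (-4, -1). Count: 1.

1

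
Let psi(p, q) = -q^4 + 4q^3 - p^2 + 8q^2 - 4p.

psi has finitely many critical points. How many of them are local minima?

0

psi separates as a function of p plus a function of q, so ∇psi=0 decouples.
∂psi/∂p = -2(p + 2) = 0 at p ∈ {-2}; ∂psi/∂q = -4q(q - 4)(q + 1) = 0 at q ∈ {-1, 0, 4}.
The Hessian is diagonal: diag(psi_pp, psi_qq). Second derivatives: psi_pp(-2)=-2; psi_qq(-1)=-20, psi_qq(0)=16, psi_qq(4)=-80.
Local minima occur where both diagonal entries positive: none. Count: 0.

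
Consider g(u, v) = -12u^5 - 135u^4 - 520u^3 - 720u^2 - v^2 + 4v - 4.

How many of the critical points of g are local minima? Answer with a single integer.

g separates as a function of u plus a function of v, so ∇g=0 decouples.
∂g/∂u = -60u(u + 2)(u + 3)(u + 4) = 0 at u ∈ {-4, -3, -2, 0}; ∂g/∂v = -2(v - 2) = 0 at v ∈ {2}.
The Hessian is diagonal: diag(g_uu, g_vv). Second derivatives: g_uu(-4)=480, g_uu(-3)=-180, g_uu(-2)=240, g_uu(0)=-1440; g_vv(2)=-2.
Local minima occur where both diagonal entries positive: none. Count: 0.

0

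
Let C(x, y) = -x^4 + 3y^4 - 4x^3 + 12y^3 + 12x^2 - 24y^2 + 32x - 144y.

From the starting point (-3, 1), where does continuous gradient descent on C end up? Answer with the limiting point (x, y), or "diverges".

(-1, 2)

C is separable, so gradient descent decouples: x follows -∂C/∂x, y follows -∂C/∂y.
∂C/∂x = -4(x - 2)(x + 1)(x + 4); at x=-3 this is -40, so x increases.
∂C/∂y = 12(y - 2)(y + 2)(y + 3); at y=1 this is -144, so y increases.
x converges to its nearest critical value -1 (a local min of the x-part); y converges to 2. The iterate converges to (-1, 2).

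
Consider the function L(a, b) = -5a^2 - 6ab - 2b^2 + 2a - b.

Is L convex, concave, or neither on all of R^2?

concave

L is quadratic, so its Hessian is the constant matrix H = [[-10, -6], [-6, -4]].
det(H) = 4, tr(H) = -14.
det(H) > 0 and tr(H) < 0, so H is negative definite everywhere: concave.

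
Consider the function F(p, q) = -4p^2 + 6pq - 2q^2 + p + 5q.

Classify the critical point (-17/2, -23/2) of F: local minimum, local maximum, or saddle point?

The Hessian of F is constant: H = [[-8, 6], [6, -4]].
det(H) = (-8)·(-4) − 6² = -4.
Since det(H) < 0, H is indefinite and the critical point is a saddle point.

saddle point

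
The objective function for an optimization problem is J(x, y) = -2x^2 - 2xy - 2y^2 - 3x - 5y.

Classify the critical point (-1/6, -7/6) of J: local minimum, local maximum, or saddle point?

The Hessian of J is constant: H = [[-4, -2], [-2, -4]].
det(H) = (-4)·(-4) − (-2)² = 12.
det(H) > 0 and tr(H) = -8 < 0, so H is negative definite and the point is a local maximum.

local maximum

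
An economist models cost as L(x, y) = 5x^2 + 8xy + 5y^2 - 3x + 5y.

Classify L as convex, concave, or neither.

convex

L is quadratic, so its Hessian is the constant matrix H = [[10, 8], [8, 10]].
det(H) = 36, tr(H) = 20.
det(H) > 0 and tr(H) > 0, so H is positive definite everywhere: convex.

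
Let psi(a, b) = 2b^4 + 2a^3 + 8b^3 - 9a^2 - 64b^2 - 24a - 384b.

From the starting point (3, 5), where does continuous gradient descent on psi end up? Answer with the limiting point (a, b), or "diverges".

psi is separable, so gradient descent decouples: a follows -∂psi/∂a, b follows -∂psi/∂b.
∂psi/∂a = 6(a - 4)(a + 1); at a=3 this is -24, so a increases.
∂psi/∂b = 8(b - 4)(b + 3)(b + 4); at b=5 this is 576, so b decreases.
a converges to its nearest critical value 4 (a local min of the a-part); b converges to 4. The iterate converges to (4, 4).

(4, 4)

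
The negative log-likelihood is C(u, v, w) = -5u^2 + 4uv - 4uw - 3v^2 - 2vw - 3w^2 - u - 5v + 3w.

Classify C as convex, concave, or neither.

concave

C is quadratic, so its Hessian is the constant matrix H = [[-10, 4, -4], [4, -6, -2], [-4, -2, -6]].
Leading principal minors: -10, 44, -64.
Signs alternate −, +, − ⇒ H ≺ 0 ⇒ concave.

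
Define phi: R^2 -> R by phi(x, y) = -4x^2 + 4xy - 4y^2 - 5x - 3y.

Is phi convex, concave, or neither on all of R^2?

phi is quadratic, so its Hessian is the constant matrix H = [[-8, 4], [4, -8]].
det(H) = 48, tr(H) = -16.
det(H) > 0 and tr(H) < 0, so H is negative definite everywhere: concave.

concave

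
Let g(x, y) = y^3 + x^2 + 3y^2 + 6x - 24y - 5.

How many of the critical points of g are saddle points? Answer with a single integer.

1

g separates as a function of x plus a function of y, so ∇g=0 decouples.
∂g/∂x = 2(x + 3) = 0 at x ∈ {-3}; ∂g/∂y = 3(y - 2)(y + 4) = 0 at y ∈ {-4, 2}.
The Hessian is diagonal: diag(g_xx, g_yy). Second derivatives: g_xx(-3)=2; g_yy(-4)=-18, g_yy(2)=18.
Saddle points occur where the two diagonal entries have opposite signs: (-3, -4). Count: 1.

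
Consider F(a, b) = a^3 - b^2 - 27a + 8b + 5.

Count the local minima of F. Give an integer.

F separates as a function of a plus a function of b, so ∇F=0 decouples.
∂F/∂a = 3(a - 3)(a + 3) = 0 at a ∈ {-3, 3}; ∂F/∂b = -2(b - 4) = 0 at b ∈ {4}.
The Hessian is diagonal: diag(F_aa, F_bb). Second derivatives: F_aa(-3)=-18, F_aa(3)=18; F_bb(4)=-2.
Local minima occur where both diagonal entries positive: none. Count: 0.

0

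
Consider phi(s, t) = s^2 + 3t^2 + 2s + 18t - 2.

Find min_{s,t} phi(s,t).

phi(s,t) separates as P(s) + Q(t) − 2, so its minimum is min P + min Q − 2.
P'(s) = 2s + 2 vanishes at s ∈ {-1}; Q'(t) = 6(t + 3) vanishes at t ∈ {-3}.
Local minima of P (where P''>0): P(-1)=-1. Local minima of Q: Q(-3)=-27.
So the global minimum of phi is P(-1) + Q(-3) − 2 = -1 − 27 − 2 = -30, attained at (-1, -3).

-30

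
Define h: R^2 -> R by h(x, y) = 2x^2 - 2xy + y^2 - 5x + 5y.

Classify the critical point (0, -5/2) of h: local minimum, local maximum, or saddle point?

local minimum

The Hessian of h is constant: H = [[4, -2], [-2, 2]].
det(H) = 4·2 − (-2)² = 4.
det(H) > 0 and tr(H) = 6 > 0, so H is positive definite and the point is a local minimum.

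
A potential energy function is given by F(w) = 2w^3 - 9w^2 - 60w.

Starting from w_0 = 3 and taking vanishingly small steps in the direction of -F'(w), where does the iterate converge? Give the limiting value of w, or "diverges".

F'(w) = 6(w - 5)(w + 2), so F'(3) = -60.
Gradient descent moves in the -F' direction, i.e. w is increasing.
The nearest critical point in that direction is w = 5, where F'' = 42 > 0 (a local minimum). The iterate converges there.

5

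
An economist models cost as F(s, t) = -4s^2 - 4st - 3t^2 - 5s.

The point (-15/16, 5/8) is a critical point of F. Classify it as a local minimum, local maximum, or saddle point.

The Hessian of F is constant: H = [[-8, -4], [-4, -6]].
det(H) = (-8)·(-6) − (-4)² = 32.
det(H) > 0 and tr(H) = -14 < 0, so H is negative definite and the point is a local maximum.

local maximum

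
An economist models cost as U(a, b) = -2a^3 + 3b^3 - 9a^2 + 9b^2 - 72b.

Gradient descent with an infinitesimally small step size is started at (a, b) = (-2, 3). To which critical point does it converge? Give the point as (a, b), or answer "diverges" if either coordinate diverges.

U is separable, so gradient descent decouples: a follows -∂U/∂a, b follows -∂U/∂b.
∂U/∂a = -6a(a + 3); at a=-2 this is 12, so a decreases.
∂U/∂b = 9(b - 2)(b + 4); at b=3 this is 63, so b decreases.
a converges to its nearest critical value -3 (a local min of the a-part); b converges to 2. The iterate converges to (-3, 2).

(-3, 2)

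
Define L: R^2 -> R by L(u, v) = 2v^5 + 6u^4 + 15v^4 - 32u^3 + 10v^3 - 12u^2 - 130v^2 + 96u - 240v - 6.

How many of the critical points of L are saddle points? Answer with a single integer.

L separates as a function of u plus a function of v, so ∇L=0 decouples.
∂L/∂u = 24(u - 4)(u - 1)(u + 1) = 0 at u ∈ {-1, 1, 4}; ∂L/∂v = 10(v - 2)(v + 1)(v + 3)(v + 4) = 0 at v ∈ {-4, -3, -1, 2}.
The Hessian is diagonal: diag(L_uu, L_vv). Second derivatives: L_uu(-1)=240, L_uu(1)=-144, L_uu(4)=360; L_vv(-4)=-180, L_vv(-3)=100, L_vv(-1)=-180, L_vv(2)=900.
Saddle points occur where the two diagonal entries have opposite signs: (-1, -4), (-1, -1), (1, -3), (1, 2), (4, -4), (4, -1). Count: 6.

6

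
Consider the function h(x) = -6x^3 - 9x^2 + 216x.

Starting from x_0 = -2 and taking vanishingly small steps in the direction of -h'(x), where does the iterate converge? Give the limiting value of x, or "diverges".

h'(x) = -18(x - 3)(x + 4), so h'(-2) = 180.
Gradient descent moves in the -h' direction, i.e. x is decreasing.
The nearest critical point in that direction is x = -4, where h'' = 126 > 0 (a local minimum). The iterate converges there.

-4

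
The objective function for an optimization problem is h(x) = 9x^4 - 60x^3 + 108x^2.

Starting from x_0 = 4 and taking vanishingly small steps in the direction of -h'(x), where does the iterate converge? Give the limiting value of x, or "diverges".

h'(x) = 36x(x - 3)(x - 2), so h'(4) = 288.
Gradient descent moves in the -h' direction, i.e. x is decreasing.
The nearest critical point in that direction is x = 3, where h'' = 108 > 0 (a local minimum). The iterate converges there.

3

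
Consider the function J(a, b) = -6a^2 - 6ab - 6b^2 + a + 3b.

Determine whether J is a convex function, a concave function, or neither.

J is quadratic, so its Hessian is the constant matrix H = [[-12, -6], [-6, -12]].
det(H) = 108, tr(H) = -24.
det(H) > 0 and tr(H) < 0, so H is negative definite everywhere: concave.

concave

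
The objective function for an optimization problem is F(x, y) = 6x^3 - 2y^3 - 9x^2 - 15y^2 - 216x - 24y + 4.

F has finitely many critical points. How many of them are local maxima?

F separates as a function of x plus a function of y, so ∇F=0 decouples.
∂F/∂x = 18(x - 4)(x + 3) = 0 at x ∈ {-3, 4}; ∂F/∂y = -6(y + 1)(y + 4) = 0 at y ∈ {-4, -1}.
The Hessian is diagonal: diag(F_xx, F_yy). Second derivatives: F_xx(-3)=-126, F_xx(4)=126; F_yy(-4)=18, F_yy(-1)=-18.
Local maxima occur where both diagonal entries negative: (-3, -1). Count: 1.

1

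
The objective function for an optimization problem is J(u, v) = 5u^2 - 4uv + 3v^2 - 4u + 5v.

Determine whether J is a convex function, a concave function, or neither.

convex

J is quadratic, so its Hessian is the constant matrix H = [[10, -4], [-4, 6]].
det(H) = 44, tr(H) = 16.
det(H) > 0 and tr(H) > 0, so H is positive definite everywhere: convex.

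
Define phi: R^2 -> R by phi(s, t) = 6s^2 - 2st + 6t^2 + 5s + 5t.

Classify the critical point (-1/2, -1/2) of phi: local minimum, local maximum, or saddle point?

local minimum

The Hessian of phi is constant: H = [[12, -2], [-2, 12]].
det(H) = 12·12 − (-2)² = 140.
det(H) > 0 and tr(H) = 24 > 0, so H is positive definite and the point is a local minimum.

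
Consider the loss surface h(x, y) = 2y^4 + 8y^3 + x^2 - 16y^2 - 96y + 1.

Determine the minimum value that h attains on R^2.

h(x,y) separates as P(x) + Q(y) + 1, so its minimum is min P + min Q + 1.
P'(x) = 2x vanishes at x ∈ {0}; Q'(y) = 8(y - 2)(y + 2)(y + 3) vanishes at y ∈ {-3, -2, 2}.
Local minima of P (where P''>0): P(0)=0. Local minima of Q: Q(-3)=90, Q(2)=-160.
So the global minimum of h is P(0) + Q(2) + 1 = 0 − 160 + 1 = -159, attained at (0, 2).

-159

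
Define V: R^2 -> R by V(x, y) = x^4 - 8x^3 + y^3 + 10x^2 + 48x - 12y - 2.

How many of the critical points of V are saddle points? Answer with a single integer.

V separates as a function of x plus a function of y, so ∇V=0 decouples.
∂V/∂x = 4(x - 4)(x - 3)(x + 1) = 0 at x ∈ {-1, 3, 4}; ∂V/∂y = 3(y - 2)(y + 2) = 0 at y ∈ {-2, 2}.
The Hessian is diagonal: diag(V_xx, V_yy). Second derivatives: V_xx(-1)=80, V_xx(3)=-16, V_xx(4)=20; V_yy(-2)=-12, V_yy(2)=12.
Saddle points occur where the two diagonal entries have opposite signs: (-1, -2), (3, 2), (4, -2). Count: 3.

3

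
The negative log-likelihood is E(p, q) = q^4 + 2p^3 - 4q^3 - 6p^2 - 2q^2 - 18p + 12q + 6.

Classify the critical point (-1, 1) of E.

local maximum

The mixed partial ∂²E/∂p∂q is 0, so the Hessian at any point is diag(E_pp, E_qq) = diag(12(p - 1), 4(3q^2 - 6q - 1)).
At (-1, 1): H = diag(-24, -16).
Both eigenvalues are negative, so H is negative definite: a local maximum.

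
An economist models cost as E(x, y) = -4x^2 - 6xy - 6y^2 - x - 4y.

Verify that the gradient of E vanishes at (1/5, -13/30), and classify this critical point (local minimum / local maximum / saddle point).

local maximum

∇E = (-8x - 6y - 1, -6x - 12y - 4); substituting (1/5, -13/30) gives ∇E = (0, 0), so (1/5, -13/30) is indeed a critical point.
The Hessian of E is constant: H = [[-8, -6], [-6, -12]].
det(H) = (-8)·(-12) − (-6)² = 60.
det(H) > 0 and tr(H) = -20 < 0, so H is negative definite and the point is a local maximum.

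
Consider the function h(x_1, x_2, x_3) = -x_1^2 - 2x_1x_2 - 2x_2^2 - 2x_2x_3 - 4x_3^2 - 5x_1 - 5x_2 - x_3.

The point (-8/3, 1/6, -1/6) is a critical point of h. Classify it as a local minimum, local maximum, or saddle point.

The Hessian is constant: H = [[-2, -2, 0], [-2, -4, -2], [0, -2, -8]].
Leading principal minors: Δ₁ = -2, Δ₂ = 4, Δ₃ = -24.
The minors alternate sign starting negative (−, +, −), so H is negative definite: a local maximum.

local maximum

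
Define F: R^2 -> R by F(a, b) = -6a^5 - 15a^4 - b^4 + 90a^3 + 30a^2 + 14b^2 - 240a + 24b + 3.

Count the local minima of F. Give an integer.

F separates as a function of a plus a function of b, so ∇F=0 decouples.
∂F/∂a = -30(a - 2)(a - 1)(a + 1)(a + 4) = 0 at a ∈ {-4, -1, 1, 2}; ∂F/∂b = -4(b - 3)(b + 1)(b + 2) = 0 at b ∈ {-2, -1, 3}.
The Hessian is diagonal: diag(F_aa, F_bb). Second derivatives: F_aa(-4)=2700, F_aa(-1)=-540, F_aa(1)=300, F_aa(2)=-540; F_bb(-2)=-20, F_bb(-1)=16, F_bb(3)=-80.
Local minima occur where both diagonal entries positive: (-4, -1), (1, -1). Count: 2.

2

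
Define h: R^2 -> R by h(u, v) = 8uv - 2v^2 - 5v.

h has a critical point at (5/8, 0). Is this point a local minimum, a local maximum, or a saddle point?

saddle point

The Hessian of h is constant: H = [[0, 8], [8, -4]].
det(H) = 0·(-4) − 8² = -64.
Since det(H) < 0, H is indefinite and the critical point is a saddle point.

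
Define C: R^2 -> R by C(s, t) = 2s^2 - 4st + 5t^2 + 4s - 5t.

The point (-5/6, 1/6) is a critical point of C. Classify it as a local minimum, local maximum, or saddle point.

local minimum

The Hessian of C is constant: H = [[4, -4], [-4, 10]].
det(H) = 4·10 − (-4)² = 24.
det(H) > 0 and tr(H) = 14 > 0, so H is positive definite and the point is a local minimum.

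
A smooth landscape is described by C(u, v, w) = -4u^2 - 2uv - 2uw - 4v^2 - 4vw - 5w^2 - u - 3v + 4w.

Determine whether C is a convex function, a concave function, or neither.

concave

C is quadratic, so its Hessian is the constant matrix H = [[-8, -2, -2], [-2, -8, -4], [-2, -4, -10]].
Leading principal minors: -8, 60, -472.
Signs alternate −, +, − ⇒ H ≺ 0 ⇒ concave.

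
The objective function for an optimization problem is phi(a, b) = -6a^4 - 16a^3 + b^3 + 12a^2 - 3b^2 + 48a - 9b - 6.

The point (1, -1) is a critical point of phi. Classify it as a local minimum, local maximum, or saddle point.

local maximum

The mixed partial ∂²phi/∂a∂b is 0, so the Hessian at any point is diag(phi_aa, phi_bb) = diag(24(-3a^2 - 4a + 1), 6(b - 1)).
At (1, -1): H = diag(-144, -12).
Both eigenvalues are negative, so H is negative definite: a local maximum.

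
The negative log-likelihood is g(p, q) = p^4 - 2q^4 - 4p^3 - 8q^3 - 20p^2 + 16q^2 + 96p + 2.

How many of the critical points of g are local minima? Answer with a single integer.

2

g separates as a function of p plus a function of q, so ∇g=0 decouples.
∂g/∂p = 4(p - 4)(p - 2)(p + 3) = 0 at p ∈ {-3, 2, 4}; ∂g/∂q = -8q(q - 1)(q + 4) = 0 at q ∈ {-4, 0, 1}.
The Hessian is diagonal: diag(g_pp, g_qq). Second derivatives: g_pp(-3)=140, g_pp(2)=-40, g_pp(4)=56; g_qq(-4)=-160, g_qq(0)=32, g_qq(1)=-40.
Local minima occur where both diagonal entries positive: (-3, 0), (4, 0). Count: 2.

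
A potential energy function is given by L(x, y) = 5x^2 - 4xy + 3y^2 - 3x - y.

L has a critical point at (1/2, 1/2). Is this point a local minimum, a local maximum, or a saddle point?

local minimum

The Hessian of L is constant: H = [[10, -4], [-4, 6]].
det(H) = 10·6 − (-4)² = 44.
det(H) > 0 and tr(H) = 16 > 0, so H is positive definite and the point is a local minimum.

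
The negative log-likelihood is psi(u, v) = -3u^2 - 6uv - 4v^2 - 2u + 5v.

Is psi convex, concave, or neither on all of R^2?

concave

psi is quadratic, so its Hessian is the constant matrix H = [[-6, -6], [-6, -8]].
det(H) = 12, tr(H) = -14.
det(H) > 0 and tr(H) < 0, so H is negative definite everywhere: concave.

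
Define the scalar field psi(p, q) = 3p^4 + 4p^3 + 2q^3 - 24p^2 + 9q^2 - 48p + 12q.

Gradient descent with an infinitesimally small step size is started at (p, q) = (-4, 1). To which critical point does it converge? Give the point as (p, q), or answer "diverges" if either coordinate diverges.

psi is separable, so gradient descent decouples: p follows -∂psi/∂p, q follows -∂psi/∂q.
∂psi/∂p = 12(p - 2)(p + 1)(p + 2); at p=-4 this is -432, so p increases.
∂psi/∂q = 6(q + 1)(q + 2); at q=1 this is 36, so q decreases.
p converges to its nearest critical value -2 (a local min of the p-part); q converges to -1. The iterate converges to (-2, -1).

(-2, -1)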